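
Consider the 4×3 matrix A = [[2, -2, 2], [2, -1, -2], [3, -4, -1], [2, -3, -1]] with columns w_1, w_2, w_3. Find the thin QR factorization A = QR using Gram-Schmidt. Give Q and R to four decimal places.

w_1 = (2, 2, 3, 2); ‖w_1‖ = 4.5826, so e_1 = (0.4364, 0.4364, 0.6547, 0.4364).
e_1·w_2 = 0.4364·(-2) + 0.4364·(-1) + 0.6547·(-4) + 0.4364·(-3) = -5.2372.
u_2 = w_2 + 5.2372·e_1 = (0.2857, 1.2857, -0.5714, -0.7143).
‖u_2‖ = 1.6036, so e_2 = (0.1782, 0.8018, -0.3563, -0.4454).
e_1·w_3 = 0.4364·2 + 0.4364·(-2) + 0.6547·(-1) + 0.4364·(-1) = -1.0911; e_2·w_3 = 0.1782·2 + 0.8018·(-2) + (-0.3563)·(-1) + (-0.4454)·(-1) = -0.4454.
u_3 = w_3 + 1.0911·e_1 + 0.4454·e_2 = (2.5556, -1.1667, -0.4444, -0.7222).
‖u_3‖ = 2.9345, so e_3 = (0.8709, -0.3976, -0.1515, -0.2461).

Q = [[0.4364, 0.1782, 0.8709], [0.4364, 0.8018, -0.3976], [0.6547, -0.3563, -0.1515], [0.4364, -0.4454, -0.2461]], R = [[4.5826, -5.2372, -1.0911], [0.0000, 1.6036, -0.4454], [0.0000, 0.0000, 2.9345]]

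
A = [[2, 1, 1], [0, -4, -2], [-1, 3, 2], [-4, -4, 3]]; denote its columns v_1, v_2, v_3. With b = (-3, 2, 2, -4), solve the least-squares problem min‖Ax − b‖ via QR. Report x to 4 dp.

x = (-1.2475, 0.8363, -1.8044)

e_1 = v_1/‖v_1‖ = (2, 0, -1, -4)/4.5826 = (0.4364, 0.0000, -0.2182, -0.8729).
r_{12} = e_1·v_2 = 3.2733.
u_2 = v_2 − 3.2733·e_1 = (-0.4286, -4.0000, 3.7143, -1.1429).
‖u_2‖ = 5.5934, so e_2 = (-0.0766, -0.7151, 0.6641, -0.2043).
r_{13} = e_1·v_3 = -2.6186; r_{23} = e_2·v_3 = 2.0688.
u_3 = v_3 + 2.6186·e_1 − 2.0688·e_2 = (2.3014, -0.5205, 0.0548, 1.1370).
‖u_3‖ = 2.6197, so e_3 = (0.8785, -0.1987, 0.0209, 0.4340).
Qᵀb = (1.7457, 0.9450, -4.7270).
Back-substitute: x_3 = -4.7270/2.6197 = -1.8044.
x_2 = (0.9450 − 2.0688·(-1.8044))/5.5934 = 0.8363.
x_1 = (1.7457 − 3.2733·0.8363 + 2.6186·(-1.8044))/4.5826 = -1.2475.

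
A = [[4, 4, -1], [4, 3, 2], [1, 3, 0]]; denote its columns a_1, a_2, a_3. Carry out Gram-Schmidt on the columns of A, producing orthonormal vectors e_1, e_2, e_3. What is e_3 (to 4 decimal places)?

e_3 = (-0.7093, 0.6305, 0.3152)

a_1 = (4, 4, 1); ‖a_1‖ = 5.7446, so e_1 = (0.6963, 0.6963, 0.1741).
e_1·a_2 = 0.6963·4 + 0.6963·3 + 0.1741·3 = 5.3964.
u_2 = a_2 − 5.3964·e_1 = (0.2424, -0.7576, 2.0606).
‖u_2‖ = 2.2088, so e_2 = (0.1098, -0.3430, 0.9329).
e_1·a_3 = 0.6963·(-1) + 0.6963·2 + 0.1741·0 = 0.6963; e_2·a_3 = 0.1098·(-1) + (-0.3430)·2 + 0.9329·0 = -0.7957.
u_3 = a_3 − 0.6963·e_1 + 0.7957·e_2 = (-1.3975, 1.2422, 0.6211).
‖u_3‖ = 1.9703, so e_3 = (-0.7093, 0.6305, 0.3152).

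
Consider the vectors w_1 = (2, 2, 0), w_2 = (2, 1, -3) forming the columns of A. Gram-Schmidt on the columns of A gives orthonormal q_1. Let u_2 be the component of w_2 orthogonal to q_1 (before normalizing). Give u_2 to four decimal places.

u_2 = (0.5000, -0.5000, -3.0000)

w_1 = (2, 2, 0); ‖w_1‖ = 2.8284, so q_1 = (0.7071, 0.7071, 0.0000).
q_1·w_2 = 0.7071·2 + 0.7071·1 + 0.0000·(-3) = 2.1213.
u_2 = w_2 − 2.1213·q_1 = (0.5000, -0.5000, -3.0000).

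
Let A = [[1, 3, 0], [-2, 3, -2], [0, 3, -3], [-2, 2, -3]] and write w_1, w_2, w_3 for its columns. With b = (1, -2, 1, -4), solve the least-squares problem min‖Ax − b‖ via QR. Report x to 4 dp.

w_1 = (1, -2, 0, -2); ‖w_1‖ = 3.0000, so q_1 = (0.3333, -0.6667, 0.0000, -0.6667).
q_1·w_2 = 0.3333·3 + (-0.6667)·3 + 0.0000·3 + (-0.6667)·2 = -2.3333.
u_2 = w_2 + 2.3333·q_1 = (3.7778, 1.4444, 3.0000, 0.4444).
‖u_2‖ = 5.0553, so q_2 = (0.7473, 0.2857, 0.5934, 0.0879).
q_1·w_3 = 0.3333·0 + (-0.6667)·(-2) + 0.0000·(-3) + (-0.6667)·(-3) = 3.3333; q_2·w_3 = 0.7473·0 + 0.2857·(-2) + 0.5934·(-3) + 0.0879·(-3) = -2.6155.
u_3 = w_3 − 3.3333·q_1 + 2.6155·q_2 = (0.8435, 0.9696, -1.4478, -0.5478).
‖u_3‖ = 2.0119, so q_3 = (0.4192, 0.4819, -0.7196, -0.2723).
Qᵀb = (4.3333, 0.4176, -0.1750).
Back-substitute: x_3 = -0.1750/2.0119 = -0.0870.
x_2 = (0.4176 + 2.6155·(-0.0870))/5.0553 = 0.0376.
x_1 = (4.3333 + 2.3333·0.0376 − 3.3333·(-0.0870))/3.0000 = 1.5704.

x = (1.5704, 0.0376, -0.0870)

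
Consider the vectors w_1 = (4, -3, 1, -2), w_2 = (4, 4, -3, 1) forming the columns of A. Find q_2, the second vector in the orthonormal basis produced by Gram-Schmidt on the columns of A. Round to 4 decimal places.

q_2 = (0.6380, 0.6020, -0.4579, 0.1441)

w_1 = (4, -3, 1, -2); ‖w_1‖ = 5.4772, so q_1 = (0.7303, -0.5477, 0.1826, -0.3651).
q_1·w_2 = 0.7303·4 + (-0.5477)·4 + 0.1826·(-3) + (-0.3651)·1 = -0.1826.
u_2 = w_2 + 0.1826·q_1 = (4.1333, 3.9000, -2.9667, 0.9333).
‖u_2‖ = 6.4782, so q_2 = (0.6380, 0.6020, -0.4579, 0.1441).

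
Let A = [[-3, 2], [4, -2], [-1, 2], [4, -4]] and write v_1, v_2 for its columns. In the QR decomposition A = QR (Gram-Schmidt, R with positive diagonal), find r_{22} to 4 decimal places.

r_{22} = 1.9024

v_1 = (-3, 4, -1, 4); ‖v_1‖ = 6.4807, so e_1 = (-0.4629, 0.6172, -0.1543, 0.6172).
e_1·v_2 = (-0.4629)·2 + 0.6172·(-2) + (-0.1543)·2 + 0.6172·(-4) = -4.9377.
u_2 = v_2 + 4.9377·e_1 = (-0.2857, 1.0476, 1.2381, -0.9524).
r_{22} = ‖u_2‖ = 1.9024.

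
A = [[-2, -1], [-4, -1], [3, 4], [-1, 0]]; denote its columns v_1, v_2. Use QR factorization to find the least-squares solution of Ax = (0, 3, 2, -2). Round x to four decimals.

q_1 = v_1/‖v_1‖ = (-2, -4, 3, -1)/5.4772 = (-0.3651, -0.7303, 0.5477, -0.1826).
r_{12} = q_1·v_2 = 3.2863.
u_2 = v_2 − 3.2863·q_1 = (0.2000, 1.4000, 2.2000, 0.6000).
‖u_2‖ = 2.6833, so q_2 = (0.0745, 0.5217, 0.8199, 0.2236).
Qᵀb = (-0.7303, 2.7578).
Back-substitute: x_2 = 2.7578/2.6833 = 1.0278.
x_1 = (-0.7303 − 3.2863·1.0278)/5.4772 = -0.7500.

x = (-0.7500, 1.0278)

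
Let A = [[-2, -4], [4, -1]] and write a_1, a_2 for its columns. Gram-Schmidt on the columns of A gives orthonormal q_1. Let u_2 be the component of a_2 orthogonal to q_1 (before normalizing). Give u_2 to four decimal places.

u_2 = (-3.6000, -1.8000)

a_1 = (-2, 4); ‖a_1‖ = 4.4721, so q_1 = (-0.4472, 0.8944).
q_1·a_2 = (-0.4472)·(-4) + 0.8944·(-1) = 0.8944.
u_2 = a_2 − 0.8944·q_1 = (-3.6000, -1.8000).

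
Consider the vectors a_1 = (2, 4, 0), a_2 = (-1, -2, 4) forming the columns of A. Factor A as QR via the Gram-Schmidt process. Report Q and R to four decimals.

Q = [[0.4472, 0.0000], [0.8944, 0.0000], [0.0000, 1.0000]], R = [[4.4721, -2.2361], [0.0000, 4.0000]]

q_1 = a_1/‖a_1‖ = (2, 4, 0)/4.4721 = (0.4472, 0.8944, 0.0000).
r_{12} = q_1·a_2 = -2.2361.
u_2 = a_2 + 2.2361·q_1 = (0.0000, 0.0000, 4.0000).
‖u_2‖ = 4.0000, so q_2 = (0.0000, 0.0000, 1.0000).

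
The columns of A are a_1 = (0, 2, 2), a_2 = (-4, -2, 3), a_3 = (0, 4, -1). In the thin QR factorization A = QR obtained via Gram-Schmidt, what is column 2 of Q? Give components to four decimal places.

a_1 = (0, 2, 2); ‖a_1‖ = 2.8284, so q_1 = (0.0000, 0.7071, 0.7071).
q_1·a_2 = 0.0000·(-4) + 0.7071·(-2) + 0.7071·3 = 0.7071.
u_2 = a_2 − 0.7071·q_1 = (-4.0000, -2.5000, 2.5000).
‖u_2‖ = 5.3385, so q_2 = (-0.7493, -0.4683, 0.4683).

q_2 = (-0.7493, -0.4683, 0.4683)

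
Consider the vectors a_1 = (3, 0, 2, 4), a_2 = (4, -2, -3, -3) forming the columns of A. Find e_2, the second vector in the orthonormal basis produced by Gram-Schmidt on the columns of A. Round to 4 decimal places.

e_2 = (0.7621, -0.3299, -0.4266, -0.3583)

a_1 = (3, 0, 2, 4); ‖a_1‖ = 5.3852, so e_1 = (0.5571, 0.0000, 0.3714, 0.7428).
e_1·a_2 = 0.5571·4 + 0.0000·(-2) + 0.3714·(-3) + 0.7428·(-3) = -1.1142.
u_2 = a_2 + 1.1142·e_1 = (4.6207, -2.0000, -2.5862, -2.1724).
‖u_2‖ = 6.0629, so e_2 = (0.7621, -0.3299, -0.4266, -0.3583).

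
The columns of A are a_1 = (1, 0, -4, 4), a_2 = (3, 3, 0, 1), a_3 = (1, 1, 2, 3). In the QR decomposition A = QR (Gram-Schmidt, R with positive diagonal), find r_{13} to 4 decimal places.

a_1 = (1, 0, -4, 4); ‖a_1‖ = 5.7446, so e_1 = (0.1741, 0.0000, -0.6963, 0.6963).
r_{13} = e_1·a_3 = 0.8704.

r_{13} = 0.8704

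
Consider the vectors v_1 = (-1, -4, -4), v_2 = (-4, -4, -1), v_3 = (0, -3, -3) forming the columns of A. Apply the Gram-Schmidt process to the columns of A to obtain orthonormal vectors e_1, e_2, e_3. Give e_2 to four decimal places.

v_1 = (-1, -4, -4); ‖v_1‖ = 5.7446, so e_1 = (-0.1741, -0.6963, -0.6963).
e_1·v_2 = (-0.1741)·(-4) + (-0.6963)·(-4) + (-0.6963)·(-1) = 4.1779.
u_2 = v_2 − 4.1779·e_1 = (-3.2727, -1.0909, 1.9091).
‖u_2‖ = 3.9428, so e_2 = (-0.8301, -0.2767, 0.4842).

e_2 = (-0.8301, -0.2767, 0.4842)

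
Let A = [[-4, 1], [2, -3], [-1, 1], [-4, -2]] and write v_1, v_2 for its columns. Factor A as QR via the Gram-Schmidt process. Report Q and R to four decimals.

Q = [[-0.6576, 0.1759], [0.3288, -0.7387], [-0.1644, 0.2392], [-0.6576, -0.6051]], R = [[6.0828, -0.4932], [0.0000, 3.8415]]

v_1 = (-4, 2, -1, -4); ‖v_1‖ = 6.0828, so q_1 = (-0.6576, 0.3288, -0.1644, -0.6576).
q_1·v_2 = (-0.6576)·1 + 0.3288·(-3) + (-0.1644)·1 + (-0.6576)·(-2) = -0.4932.
u_2 = v_2 + 0.4932·q_1 = (0.6757, -2.8378, 0.9189, -2.3243).
‖u_2‖ = 3.8415, so q_2 = (0.1759, -0.7387, 0.2392, -0.6051).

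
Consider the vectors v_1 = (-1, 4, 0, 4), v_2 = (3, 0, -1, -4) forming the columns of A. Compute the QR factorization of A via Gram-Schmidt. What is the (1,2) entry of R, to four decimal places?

r_{12} = -3.3075

e_1 = v_1/‖v_1‖ = (-1, 4, 0, 4)/5.7446 = (-0.1741, 0.6963, 0.0000, 0.6963).
r_{12} = e_1·v_2 = -3.3075.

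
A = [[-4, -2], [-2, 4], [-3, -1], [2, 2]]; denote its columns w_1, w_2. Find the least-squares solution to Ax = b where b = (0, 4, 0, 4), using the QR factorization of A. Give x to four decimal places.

q_1 = w_1/‖w_1‖ = (-4, -2, -3, 2)/5.7446 = (-0.6963, -0.3482, -0.5222, 0.3482).
r_{12} = q_1·w_2 = 1.2185.
u_2 = w_2 − 1.2185·q_1 = (-1.1515, 4.4242, -0.3636, 1.5758).
‖u_2‖ = 4.8492, so q_2 = (-0.2375, 0.9124, -0.0750, 0.3249).
Qᵀb = (0.0000, 4.9492).
Back-substitute: x_2 = 4.9492/4.8492 = 1.0206.
x_1 = (0.0000 − 1.2185·1.0206)/5.7446 = -0.2165.

x = (-0.2165, 1.0206)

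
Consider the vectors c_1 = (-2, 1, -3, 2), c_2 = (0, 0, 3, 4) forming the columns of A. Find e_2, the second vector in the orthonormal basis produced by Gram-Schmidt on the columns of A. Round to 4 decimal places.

e_1 = c_1/‖c_1‖ = (-2, 1, -3, 2)/4.2426 = (-0.4714, 0.2357, -0.7071, 0.4714).
r_{12} = e_1·c_2 = -0.2357.
u_2 = c_2 + 0.2357·e_1 = (-0.1111, 0.0556, 2.8333, 4.1111).
‖u_2‖ = 4.9944, so e_2 = (-0.0222, 0.0111, 0.5673, 0.8231).

e_2 = (-0.0222, 0.0111, 0.5673, 0.8231)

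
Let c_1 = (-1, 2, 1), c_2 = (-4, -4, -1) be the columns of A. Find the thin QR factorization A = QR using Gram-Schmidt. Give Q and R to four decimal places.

Q = [[-0.4082, -0.9001], [0.8165, -0.4345], [0.4082, -0.0310]], R = [[2.4495, -2.0412], [0.0000, 5.3697]]

q_1 = c_1/‖c_1‖ = (-1, 2, 1)/2.4495 = (-0.4082, 0.8165, 0.4082).
r_{12} = q_1·c_2 = -2.0412.
u_2 = c_2 + 2.0412·q_1 = (-4.8333, -2.3333, -0.1667).
‖u_2‖ = 5.3697, so q_2 = (-0.9001, -0.4345, -0.0310).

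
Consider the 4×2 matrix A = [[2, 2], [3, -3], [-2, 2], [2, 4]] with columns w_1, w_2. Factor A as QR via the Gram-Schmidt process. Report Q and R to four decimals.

Q = [[0.4364, 0.3650], [0.6547, -0.4977], [-0.4364, 0.3318], [0.4364, 0.7134]], R = [[4.5826, -0.2182], [0.0000, 5.7404]]

e_1 = w_1/‖w_1‖ = (2, 3, -2, 2)/4.5826 = (0.4364, 0.6547, -0.4364, 0.4364).
r_{12} = e_1·w_2 = -0.2182.
u_2 = w_2 + 0.2182·e_1 = (2.0952, -2.8571, 1.9048, 4.0952).
‖u_2‖ = 5.7404, so e_2 = (0.3650, -0.4977, 0.3318, 0.7134).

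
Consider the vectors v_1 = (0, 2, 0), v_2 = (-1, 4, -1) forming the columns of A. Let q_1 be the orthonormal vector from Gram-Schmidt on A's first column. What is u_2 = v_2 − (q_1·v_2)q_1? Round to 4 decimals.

u_2 = (-1.0000, 0.0000, -1.0000)

v_1 = (0, 2, 0); ‖v_1‖ = 2.0000, so q_1 = (0.0000, 1.0000, 0.0000).
q_1·v_2 = 0.0000·(-1) + 1.0000·4 + 0.0000·(-1) = 4.0000.
u_2 = v_2 − 4.0000·q_1 = (-1.0000, 0.0000, -1.0000).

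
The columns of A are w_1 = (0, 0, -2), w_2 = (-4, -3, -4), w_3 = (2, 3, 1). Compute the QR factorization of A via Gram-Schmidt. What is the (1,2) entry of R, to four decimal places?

r_{12} = 4.0000

e_1 = w_1/‖w_1‖ = (0, 0, -2)/2.0000 = (0.0000, 0.0000, -1.0000).
r_{12} = e_1·w_2 = 4.0000.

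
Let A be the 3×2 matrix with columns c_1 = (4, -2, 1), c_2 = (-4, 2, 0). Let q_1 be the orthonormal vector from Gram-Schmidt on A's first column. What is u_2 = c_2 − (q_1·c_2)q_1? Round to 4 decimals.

c_1 = (4, -2, 1); ‖c_1‖ = 4.5826, so q_1 = (0.8729, -0.4364, 0.2182).
q_1·c_2 = 0.8729·(-4) + (-0.4364)·2 + 0.2182·0 = -4.3644.
u_2 = c_2 + 4.3644·q_1 = (-0.1905, 0.0952, 0.9524).

u_2 = (-0.1905, 0.0952, 0.9524)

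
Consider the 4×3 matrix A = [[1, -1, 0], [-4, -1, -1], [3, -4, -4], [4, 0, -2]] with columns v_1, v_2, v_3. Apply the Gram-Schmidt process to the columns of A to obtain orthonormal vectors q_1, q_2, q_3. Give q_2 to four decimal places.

q_1 = v_1/‖v_1‖ = (1, -4, 3, 4)/6.4807 = (0.1543, -0.6172, 0.4629, 0.6172).
r_{12} = q_1·v_2 = -1.3887.
u_2 = v_2 + 1.3887·q_1 = (-0.7857, -1.8571, -3.3571, 0.8571).
‖u_2‖ = 4.0089, so q_2 = (-0.1960, -0.4633, -0.8374, 0.2138).

q_2 = (-0.1960, -0.4633, -0.8374, 0.2138)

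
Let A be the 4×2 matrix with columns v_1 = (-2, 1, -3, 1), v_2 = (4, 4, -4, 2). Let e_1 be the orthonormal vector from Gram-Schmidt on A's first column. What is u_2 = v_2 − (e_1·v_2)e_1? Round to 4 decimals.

v_1 = (-2, 1, -3, 1); ‖v_1‖ = 3.8730, so e_1 = (-0.5164, 0.2582, -0.7746, 0.2582).
e_1·v_2 = (-0.5164)·4 + 0.2582·4 + (-0.7746)·(-4) + 0.2582·2 = 2.5820.
u_2 = v_2 − 2.5820·e_1 = (5.3333, 3.3333, -2.0000, 1.3333).

u_2 = (5.3333, 3.3333, -2.0000, 1.3333)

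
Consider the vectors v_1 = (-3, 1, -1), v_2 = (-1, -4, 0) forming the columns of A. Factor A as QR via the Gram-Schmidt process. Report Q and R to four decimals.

q_1 = v_1/‖v_1‖ = (-3, 1, -1)/3.3166 = (-0.9045, 0.3015, -0.3015).
r_{12} = q_1·v_2 = -0.3015.
u_2 = v_2 + 0.3015·q_1 = (-1.2727, -3.9091, -0.0909).
‖u_2‖ = 4.1121, so q_2 = (-0.3095, -0.9506, -0.0221).

Q = [[-0.9045, -0.3095], [0.3015, -0.9506], [-0.3015, -0.0221]], R = [[3.3166, -0.3015], [0.0000, 4.1121]]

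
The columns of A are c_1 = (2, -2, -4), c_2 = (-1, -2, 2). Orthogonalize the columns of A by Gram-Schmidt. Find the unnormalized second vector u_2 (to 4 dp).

c_1 = (2, -2, -4); ‖c_1‖ = 4.8990, so q_1 = (0.4082, -0.4082, -0.8165).
q_1·c_2 = 0.4082·(-1) + (-0.4082)·(-2) + (-0.8165)·2 = -1.2247.
u_2 = c_2 + 1.2247·q_1 = (-0.5000, -2.5000, 1.0000).

u_2 = (-0.5000, -2.5000, 1.0000)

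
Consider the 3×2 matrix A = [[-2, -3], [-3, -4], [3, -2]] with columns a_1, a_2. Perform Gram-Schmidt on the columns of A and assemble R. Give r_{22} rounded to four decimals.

a_1 = (-2, -3, 3); ‖a_1‖ = 4.6904, so e_1 = (-0.4264, -0.6396, 0.6396).
e_1·a_2 = (-0.4264)·(-3) + (-0.6396)·(-4) + 0.6396·(-2) = 2.5584.
u_2 = a_2 − 2.5584·e_1 = (-1.9091, -2.3636, -3.6364).
r_{22} = ‖u_2‖ = 4.7386.

r_{22} = 4.7386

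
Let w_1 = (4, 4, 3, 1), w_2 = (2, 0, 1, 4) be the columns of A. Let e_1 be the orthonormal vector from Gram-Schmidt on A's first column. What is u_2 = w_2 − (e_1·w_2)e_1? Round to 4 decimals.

u_2 = (0.5714, -1.4286, -0.0714, 3.6429)

w_1 = (4, 4, 3, 1); ‖w_1‖ = 6.4807, so e_1 = (0.6172, 0.6172, 0.4629, 0.1543).
e_1·w_2 = 0.6172·2 + 0.6172·0 + 0.4629·1 + 0.1543·4 = 2.3146.
u_2 = w_2 − 2.3146·e_1 = (0.5714, -1.4286, -0.0714, 3.6429).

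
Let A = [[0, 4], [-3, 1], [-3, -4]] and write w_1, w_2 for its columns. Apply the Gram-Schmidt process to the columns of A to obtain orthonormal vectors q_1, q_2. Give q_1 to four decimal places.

q_1 = (0.0000, -0.7071, -0.7071)

w_1 = (0, -3, -3); ‖w_1‖ = 4.2426, so q_1 = (0.0000, -0.7071, -0.7071).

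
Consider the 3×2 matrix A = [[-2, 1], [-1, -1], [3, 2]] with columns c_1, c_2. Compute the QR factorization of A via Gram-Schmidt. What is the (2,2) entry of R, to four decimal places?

e_1 = c_1/‖c_1‖ = (-2, -1, 3)/3.7417 = (-0.5345, -0.2673, 0.8018).
r_{12} = e_1·c_2 = 1.3363.
u_2 = c_2 − 1.3363·e_1 = (1.7143, -0.6429, 0.9286).
r_{22} = ‖u_2‖ = 2.0529.

r_{22} = 2.0529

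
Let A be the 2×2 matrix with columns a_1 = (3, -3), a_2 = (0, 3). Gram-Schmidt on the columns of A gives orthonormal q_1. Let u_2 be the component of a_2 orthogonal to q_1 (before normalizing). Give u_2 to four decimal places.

u_2 = (1.5000, 1.5000)

a_1 = (3, -3); ‖a_1‖ = 4.2426, so q_1 = (0.7071, -0.7071).
q_1·a_2 = 0.7071·0 + (-0.7071)·3 = -2.1213.
u_2 = a_2 + 2.1213·q_1 = (1.5000, 1.5000).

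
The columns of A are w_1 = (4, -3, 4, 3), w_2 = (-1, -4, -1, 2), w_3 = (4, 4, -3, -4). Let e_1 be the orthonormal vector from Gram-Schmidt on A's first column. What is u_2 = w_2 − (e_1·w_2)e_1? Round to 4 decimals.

e_1 = w_1/‖w_1‖ = (4, -3, 4, 3)/7.0711 = (0.5657, -0.4243, 0.5657, 0.4243).
r_{12} = e_1·w_2 = 1.4142.
u_2 = w_2 − 1.4142·e_1 = (-1.8000, -3.4000, -1.8000, 1.4000).

u_2 = (-1.8000, -3.4000, -1.8000, 1.4000)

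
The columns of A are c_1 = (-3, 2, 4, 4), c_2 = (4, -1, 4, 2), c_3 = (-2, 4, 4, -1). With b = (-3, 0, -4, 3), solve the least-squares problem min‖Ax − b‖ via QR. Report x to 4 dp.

x = (0.7723, -0.7572, -0.8531)

c_1 = (-3, 2, 4, 4); ‖c_1‖ = 6.7082, so e_1 = (-0.4472, 0.2981, 0.5963, 0.5963).
e_1·c_2 = (-0.4472)·4 + 0.2981·(-1) + 0.5963·4 + 0.5963·2 = 1.4907.
u_2 = c_2 − 1.4907·e_1 = (4.6667, -1.4444, 3.1111, 1.1111).
‖u_2‖ = 5.8973, so e_2 = (0.7913, -0.2449, 0.5276, 0.1884).
e_1·c_3 = (-0.4472)·(-2) + 0.2981·4 + 0.5963·4 + 0.5963·(-1) = 3.8759; e_2·c_3 = 0.7913·(-2) + (-0.2449)·4 + 0.5276·4 + 0.1884·(-1) = -0.6406.
u_3 = c_3 − 3.8759·e_1 + 0.6406·e_2 = (0.2403, 2.6875, 2.0268, -3.1904).
‖u_3‖ = 4.6441, so e_3 = (0.0517, 0.5787, 0.4364, -0.6870).
Qᵀb = (0.7454, -3.9190, -3.9619).
Back-substitute: x_3 = -3.9619/4.6441 = -0.8531.
x_2 = (-3.9190 + 0.6406·(-0.8531))/5.8973 = -0.7572.
x_1 = (0.7454 − 1.4907·(-0.7572) − 3.8759·(-0.8531))/6.7082 = 0.7723.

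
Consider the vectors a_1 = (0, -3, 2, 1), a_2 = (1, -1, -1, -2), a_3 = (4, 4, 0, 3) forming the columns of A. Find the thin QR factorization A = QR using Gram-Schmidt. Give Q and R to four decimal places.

Q = [[0.0000, 0.3799, 0.9233], [-0.8018, -0.4613, 0.1689], [0.5345, -0.3256, 0.0864], [0.2673, -0.7327, 0.3340]], R = [[3.7417, -0.2673, -2.4054], [0.0000, 2.6322, -2.5237], [0.0000, 0.0000, 5.3708]]

a_1 = (0, -3, 2, 1); ‖a_1‖ = 3.7417, so q_1 = (0.0000, -0.8018, 0.5345, 0.2673).
q_1·a_2 = 0.0000·1 + (-0.8018)·(-1) + 0.5345·(-1) + 0.2673·(-2) = -0.2673.
u_2 = a_2 + 0.2673·q_1 = (1.0000, -1.2143, -0.8571, -1.9286).
‖u_2‖ = 2.6322, so q_2 = (0.3799, -0.4613, -0.3256, -0.7327).
q_1·a_3 = 0.0000·4 + (-0.8018)·4 + 0.5345·0 + 0.2673·3 = -2.4054; q_2·a_3 = 0.3799·4 + (-0.4613)·4 + (-0.3256)·0 + (-0.7327)·3 = -2.5237.
u_3 = a_3 + 2.4054·q_1 + 2.5237·q_2 = (4.9588, 0.9072, 0.4639, 1.7938).
‖u_3‖ = 5.3708, so q_3 = (0.9233, 0.1689, 0.0864, 0.3340).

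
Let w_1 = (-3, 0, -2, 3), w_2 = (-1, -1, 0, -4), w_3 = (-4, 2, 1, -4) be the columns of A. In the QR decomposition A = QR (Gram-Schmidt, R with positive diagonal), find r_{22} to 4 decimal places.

r_{22} = 3.7839

e_1 = w_1/‖w_1‖ = (-3, 0, -2, 3)/4.6904 = (-0.6396, 0.0000, -0.4264, 0.6396).
r_{12} = e_1·w_2 = -1.9188.
u_2 = w_2 + 1.9188·e_1 = (-2.2273, -1.0000, -0.8182, -2.7727).
r_{22} = ‖u_2‖ = 3.7839.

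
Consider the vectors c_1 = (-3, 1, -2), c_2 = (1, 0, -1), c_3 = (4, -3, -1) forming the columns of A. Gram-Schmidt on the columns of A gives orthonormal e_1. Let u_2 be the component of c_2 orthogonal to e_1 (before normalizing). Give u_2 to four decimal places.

c_1 = (-3, 1, -2); ‖c_1‖ = 3.7417, so e_1 = (-0.8018, 0.2673, -0.5345).
e_1·c_2 = (-0.8018)·1 + 0.2673·0 + (-0.5345)·(-1) = -0.2673.
u_2 = c_2 + 0.2673·e_1 = (0.7857, 0.0714, -1.1429).

u_2 = (0.7857, 0.0714, -1.1429)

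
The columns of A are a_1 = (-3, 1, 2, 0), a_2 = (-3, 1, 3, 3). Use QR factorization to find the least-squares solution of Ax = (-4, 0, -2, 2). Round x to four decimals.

x = (0.2353, 0.2941)

q_1 = a_1/‖a_1‖ = (-3, 1, 2, 0)/3.7417 = (-0.8018, 0.2673, 0.5345, 0.0000).
r_{12} = q_1·a_2 = 4.2762.
u_2 = a_2 − 4.2762·q_1 = (0.4286, -0.1429, 0.7143, 3.0000).
‖u_2‖ = 3.1168, so q_2 = (0.1375, -0.0458, 0.2292, 0.9625).
Qᵀb = (2.1381, 0.9167).
Back-substitute: x_2 = 0.9167/3.1168 = 0.2941.
x_1 = (2.1381 − 4.2762·0.2941)/3.7417 = 0.2353.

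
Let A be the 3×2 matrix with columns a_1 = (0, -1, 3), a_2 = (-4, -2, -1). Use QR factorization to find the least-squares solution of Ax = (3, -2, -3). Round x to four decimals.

a_1 = (0, -1, 3); ‖a_1‖ = 3.1623, so e_1 = (0.0000, -0.3162, 0.9487).
e_1·a_2 = 0.0000·(-4) + (-0.3162)·(-2) + 0.9487·(-1) = -0.3162.
u_2 = a_2 + 0.3162·e_1 = (-4.0000, -2.1000, -0.7000).
‖u_2‖ = 4.5717, so e_2 = (-0.8750, -0.4594, -0.1531).
Qᵀb = (-2.2136, -1.2468).
Back-substitute: x_2 = -1.2468/4.5717 = -0.2727.
x_1 = (-2.2136 + 0.3162·(-0.2727))/3.1623 = -0.7273.

x = (-0.7273, -0.2727)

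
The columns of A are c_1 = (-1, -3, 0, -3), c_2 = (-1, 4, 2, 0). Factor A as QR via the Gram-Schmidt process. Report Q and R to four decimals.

Q = [[-0.2294, -0.4128], [-0.6882, 0.5917], [0.0000, 0.5229], [-0.6882, -0.4541]], R = [[4.3589, -2.5236], [0.0000, 3.8251]]

c_1 = (-1, -3, 0, -3); ‖c_1‖ = 4.3589, so q_1 = (-0.2294, -0.6882, 0.0000, -0.6882).
q_1·c_2 = (-0.2294)·(-1) + (-0.6882)·4 + 0.0000·2 + (-0.6882)·0 = -2.5236.
u_2 = c_2 + 2.5236·q_1 = (-1.5789, 2.2632, 2.0000, -1.7368).
‖u_2‖ = 3.8251, so q_2 = (-0.4128, 0.5917, 0.5229, -0.4541).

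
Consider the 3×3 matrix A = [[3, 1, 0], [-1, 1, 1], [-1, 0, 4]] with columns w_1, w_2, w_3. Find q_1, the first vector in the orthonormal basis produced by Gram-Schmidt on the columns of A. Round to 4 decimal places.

q_1 = (0.9045, -0.3015, -0.3015)

q_1 = w_1/‖w_1‖ = (3, -1, -1)/3.3166 = (0.9045, -0.3015, -0.3015).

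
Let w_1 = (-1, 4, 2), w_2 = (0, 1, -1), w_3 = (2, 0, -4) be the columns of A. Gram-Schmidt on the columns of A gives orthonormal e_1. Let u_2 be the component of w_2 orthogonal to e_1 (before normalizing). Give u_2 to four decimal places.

u_2 = (0.0952, 0.6190, -1.1905)

w_1 = (-1, 4, 2); ‖w_1‖ = 4.5826, so e_1 = (-0.2182, 0.8729, 0.4364).
e_1·w_2 = (-0.2182)·0 + 0.8729·1 + 0.4364·(-1) = 0.4364.
u_2 = w_2 − 0.4364·e_1 = (0.0952, 0.6190, -1.1905).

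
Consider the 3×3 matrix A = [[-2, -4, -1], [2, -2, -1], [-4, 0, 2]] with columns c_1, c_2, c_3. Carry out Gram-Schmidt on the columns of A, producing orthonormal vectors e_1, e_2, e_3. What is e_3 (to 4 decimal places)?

c_1 = (-2, 2, -4); ‖c_1‖ = 4.8990, so e_1 = (-0.4082, 0.4082, -0.8165).
e_1·c_2 = (-0.4082)·(-4) + 0.4082·(-2) + (-0.8165)·0 = 0.8165.
u_2 = c_2 − 0.8165·e_1 = (-3.6667, -2.3333, 0.6667).
‖u_2‖ = 4.3970, so e_2 = (-0.8339, -0.5307, 0.1516).
e_1·c_3 = (-0.4082)·(-1) + 0.4082·(-1) + (-0.8165)·2 = -1.6330; e_2·c_3 = (-0.8339)·(-1) + (-0.5307)·(-1) + 0.1516·2 = 1.6678.
u_3 = c_3 + 1.6330·e_1 − 1.6678·e_2 = (-0.2759, 0.5517, 0.4138).
‖u_3‖ = 0.7428, so e_3 = (-0.3714, 0.7428, 0.5571).

e_3 = (-0.3714, 0.7428, 0.5571)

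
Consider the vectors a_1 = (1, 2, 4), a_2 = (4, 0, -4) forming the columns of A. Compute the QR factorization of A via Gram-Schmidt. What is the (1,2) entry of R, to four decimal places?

a_1 = (1, 2, 4); ‖a_1‖ = 4.5826, so e_1 = (0.2182, 0.4364, 0.8729).
r_{12} = e_1·a_2 = -2.6186.

r_{12} = -2.6186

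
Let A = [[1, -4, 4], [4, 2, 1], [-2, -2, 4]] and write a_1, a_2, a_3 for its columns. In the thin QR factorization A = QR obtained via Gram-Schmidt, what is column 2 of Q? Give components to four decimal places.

e_2 = (-0.9571, 0.1040, -0.2705)

a_1 = (1, 4, -2); ‖a_1‖ = 4.5826, so e_1 = (0.2182, 0.8729, -0.4364).
e_1·a_2 = 0.2182·(-4) + 0.8729·2 + (-0.4364)·(-2) = 1.7457.
u_2 = a_2 − 1.7457·e_1 = (-4.3810, 0.4762, -1.2381).
‖u_2‖ = 4.5774, so e_2 = (-0.9571, 0.1040, -0.2705).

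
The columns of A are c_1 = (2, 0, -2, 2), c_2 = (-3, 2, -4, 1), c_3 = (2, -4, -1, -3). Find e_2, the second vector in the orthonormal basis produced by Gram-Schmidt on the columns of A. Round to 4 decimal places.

e_2 = (-0.6848, 0.3735, -0.6226, 0.0623)

c_1 = (2, 0, -2, 2); ‖c_1‖ = 3.4641, so e_1 = (0.5774, 0.0000, -0.5774, 0.5774).
e_1·c_2 = 0.5774·(-3) + 0.0000·2 + (-0.5774)·(-4) + 0.5774·1 = 1.1547.
u_2 = c_2 − 1.1547·e_1 = (-3.6667, 2.0000, -3.3333, 0.3333).
‖u_2‖ = 5.3541, so e_2 = (-0.6848, 0.3735, -0.6226, 0.0623).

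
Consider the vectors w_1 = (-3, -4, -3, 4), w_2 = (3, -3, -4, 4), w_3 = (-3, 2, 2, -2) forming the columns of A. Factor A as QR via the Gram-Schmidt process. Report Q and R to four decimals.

w_1 = (-3, -4, -3, 4); ‖w_1‖ = 7.0711, so e_1 = (-0.4243, -0.5657, -0.4243, 0.5657).
e_1·w_2 = (-0.4243)·3 + (-0.5657)·(-3) + (-0.4243)·(-4) + 0.5657·4 = 4.3841.
u_2 = w_2 − 4.3841·e_1 = (4.8600, -0.5200, -2.1400, 1.5200).
‖u_2‖ = 5.5480, so e_2 = (0.8760, -0.0937, -0.3857, 0.2740).
e_1·w_3 = (-0.4243)·(-3) + (-0.5657)·2 + (-0.4243)·2 + 0.5657·(-2) = -1.8385; e_2·w_3 = 0.8760·(-3) + (-0.0937)·2 + (-0.3857)·2 + 0.2740·(-2) = -4.1348.
u_3 = w_3 + 1.8385·e_1 + 4.1348·e_2 = (-0.1579, 0.5724, -0.3749, 0.1728).
‖u_3‖ = 0.7232, so e_3 = (-0.2183, 0.7915, -0.5184, 0.2390).

Q = [[-0.4243, 0.8760, -0.2183], [-0.5657, -0.0937, 0.7915], [-0.4243, -0.3857, -0.5184], [0.5657, 0.2740, 0.2390]], R = [[7.0711, 4.3841, -1.8385], [0.0000, 5.5480, -4.1348], [0.0000, 0.0000, 0.7232]]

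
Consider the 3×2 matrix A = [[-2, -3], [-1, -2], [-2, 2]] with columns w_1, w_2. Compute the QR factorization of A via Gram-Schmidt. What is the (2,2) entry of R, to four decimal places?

r_{22} = 3.9016

w_1 = (-2, -1, -2); ‖w_1‖ = 3.0000, so e_1 = (-0.6667, -0.3333, -0.6667).
e_1·w_2 = (-0.6667)·(-3) + (-0.3333)·(-2) + (-0.6667)·2 = 1.3333.
u_2 = w_2 − 1.3333·e_1 = (-2.1111, -1.5556, 2.8889).
r_{22} = ‖u_2‖ = 3.9016.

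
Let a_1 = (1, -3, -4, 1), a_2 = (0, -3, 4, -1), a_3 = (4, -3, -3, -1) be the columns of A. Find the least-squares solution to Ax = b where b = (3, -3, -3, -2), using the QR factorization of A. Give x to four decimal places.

x = (0.0304, 0.0398, 0.8957)

e_1 = a_1/‖a_1‖ = (1, -3, -4, 1)/5.1962 = (0.1925, -0.5774, -0.7698, 0.1925).
r_{12} = e_1·a_2 = -1.5396.
u_2 = a_2 + 1.5396·e_1 = (0.2963, -3.8889, 2.8148, -0.7037).
‖u_2‖ = 4.8610, so e_2 = (0.0610, -0.8000, 0.5791, -0.1448).
r_{13} = e_1·a_3 = 4.6188; r_{23} = e_2·a_3 = 1.0514.
u_3 = a_3 − 4.6188·e_1 − 1.0514·e_2 = (3.0470, 0.5078, -0.0533, -1.7367).
‖u_3‖ = 3.5442, so e_3 = (0.8597, 0.1433, -0.0150, -0.4900).
Qᵀb = (4.2339, 1.1353, 3.1744).
Back-substitute: x_3 = 3.1744/3.5442 = 0.8957.
x_2 = (1.1353 − 1.0514·0.8957)/4.8610 = 0.0398.
x_1 = (4.2339 + 1.5396·0.0398 − 4.6188·0.8957)/5.1962 = 0.0304.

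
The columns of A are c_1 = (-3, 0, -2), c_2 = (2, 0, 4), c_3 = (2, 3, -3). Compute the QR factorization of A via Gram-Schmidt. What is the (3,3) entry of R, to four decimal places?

q_1 = c_1/‖c_1‖ = (-3, 0, -2)/3.6056 = (-0.8321, 0.0000, -0.5547).
r_{12} = q_1·c_2 = -3.8829.
u_2 = c_2 + 3.8829·q_1 = (-1.2308, 0.0000, 1.8462).
‖u_2‖ = 2.2188, so q_2 = (-0.5547, 0.0000, 0.8321).
r_{13} = q_1·c_3 = 0.0000; r_{23} = q_2·c_3 = -3.6056.
u_3 = c_3 + 0.0000·q_1 + 3.6056·q_2 = (0.0000, 3.0000, 0.0000).
r_{33} = ‖u_3‖ = 3.0000.

r_{33} = 3.0000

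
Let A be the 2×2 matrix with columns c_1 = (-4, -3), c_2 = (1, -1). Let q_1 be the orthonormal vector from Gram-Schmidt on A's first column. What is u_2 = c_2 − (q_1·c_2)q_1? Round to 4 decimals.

u_2 = (0.8400, -1.1200)

c_1 = (-4, -3); ‖c_1‖ = 5.0000, so q_1 = (-0.8000, -0.6000).
q_1·c_2 = (-0.8000)·1 + (-0.6000)·(-1) = -0.2000.
u_2 = c_2 + 0.2000·q_1 = (0.8400, -1.1200).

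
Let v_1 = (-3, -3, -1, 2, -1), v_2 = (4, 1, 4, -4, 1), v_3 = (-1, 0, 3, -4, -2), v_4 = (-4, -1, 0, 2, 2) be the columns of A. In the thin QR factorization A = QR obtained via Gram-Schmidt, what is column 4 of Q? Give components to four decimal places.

e_4 = (-0.5488, 0.2166, 0.3549, 0.0413, 0.7241)

e_1 = v_1/‖v_1‖ = (-3, -3, -1, 2, -1)/4.8990 = (-0.6124, -0.6124, -0.2041, 0.4082, -0.2041).
r_{12} = e_1·v_2 = -5.7155.
u_2 = v_2 + 5.7155·e_1 = (0.5000, -2.5000, 2.8333, -1.6667, -0.1667).
‖u_2‖ = 4.1633, so e_2 = (0.1201, -0.6005, 0.6805, -0.4003, -0.0400).
r_{13} = e_1·v_3 = -1.2247; r_{23} = e_2·v_3 = 3.6029.
u_3 = v_3 + 1.2247·e_1 − 3.6029·e_2 = (-2.1827, 1.4135, 0.2981, -2.0577, -2.1058).
‖u_3‖ = 3.9394, so e_3 = (-0.5541, 0.3588, 0.0757, -0.5223, -0.5345).
r_{14} = e_1·v_4 = 3.4701; r_{24} = e_2·v_4 = -0.7606; r_{34} = e_3·v_4 = -0.2563.
u_4 = v_4 − 3.4701·e_1 + 0.7606·e_2 + 0.2563·e_3 = (-1.9257, 0.7602, 1.2454, 0.1450, 2.5409).
‖u_4‖ = 3.5091, so e_4 = (-0.5488, 0.2166, 0.3549, 0.0413, 0.7241).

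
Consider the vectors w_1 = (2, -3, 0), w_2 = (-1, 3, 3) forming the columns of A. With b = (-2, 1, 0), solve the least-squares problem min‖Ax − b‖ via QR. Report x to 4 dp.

x = (-0.6190, -0.0952)

q_1 = w_1/‖w_1‖ = (2, -3, 0)/3.6056 = (0.5547, -0.8321, 0.0000).
r_{12} = q_1·w_2 = -3.0509.
u_2 = w_2 + 3.0509·q_1 = (0.6923, 0.4615, 3.0000).
‖u_2‖ = 3.1132, so q_2 = (0.2224, 0.1482, 0.9636).
Qᵀb = (-1.9415, -0.2965).
Back-substitute: x_2 = -0.2965/3.1132 = -0.0952.
x_1 = (-1.9415 + 3.0509·(-0.0952))/3.6056 = -0.6190.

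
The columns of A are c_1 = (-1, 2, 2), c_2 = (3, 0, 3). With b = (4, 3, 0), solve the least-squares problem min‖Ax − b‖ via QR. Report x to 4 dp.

c_1 = (-1, 2, 2); ‖c_1‖ = 3.0000, so q_1 = (-0.3333, 0.6667, 0.6667).
q_1·c_2 = (-0.3333)·3 + 0.6667·0 + 0.6667·3 = 1.0000.
u_2 = c_2 − 1.0000·q_1 = (3.3333, -0.6667, 2.3333).
‖u_2‖ = 4.1231, so q_2 = (0.8085, -0.1617, 0.5659).
Qᵀb = (0.6667, 2.7487).
Back-substitute: x_2 = 2.7487/4.1231 = 0.6667.
x_1 = (0.6667 − 1.0000·0.6667)/3.0000 = 0.0000.

x = (0.0000, 0.6667)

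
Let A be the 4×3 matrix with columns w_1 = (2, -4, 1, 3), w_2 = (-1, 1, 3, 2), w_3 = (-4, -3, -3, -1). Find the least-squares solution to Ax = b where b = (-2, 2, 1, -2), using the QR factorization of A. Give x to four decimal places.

w_1 = (2, -4, 1, 3); ‖w_1‖ = 5.4772, so e_1 = (0.3651, -0.7303, 0.1826, 0.5477).
e_1·w_2 = 0.3651·(-1) + (-0.7303)·1 + 0.1826·3 + 0.5477·2 = 0.5477.
u_2 = w_2 − 0.5477·e_1 = (-1.2000, 1.4000, 2.9000, 1.7000).
‖u_2‖ = 3.8341, so e_2 = (-0.3130, 0.3651, 0.7564, 0.4434).
e_1·w_3 = 0.3651·(-4) + (-0.7303)·(-3) + 0.1826·(-3) + 0.5477·(-1) = -0.3651; e_2·w_3 = (-0.3130)·(-4) + 0.3651·(-3) + 0.7564·(-3) + 0.4434·(-1) = -2.5560.
u_3 = w_3 + 0.3651·e_1 + 2.5560·e_2 = (-4.6667, -2.3333, -1.0000, 0.3333).
‖u_3‖ = 5.3229, so e_3 = (-0.8767, -0.4384, -0.1879, 0.0626).
Qᵀb = (-3.1038, 1.2259, 0.5636).
Back-substitute: x_3 = 0.5636/5.3229 = 0.1059.
x_2 = (1.2259 + 2.5560·0.1059)/3.8341 = 0.3903.
x_1 = (-3.1038 − 0.5477·0.3903 + 0.3651·0.1059)/5.4772 = -0.5986.

x = (-0.5986, 0.3903, 0.1059)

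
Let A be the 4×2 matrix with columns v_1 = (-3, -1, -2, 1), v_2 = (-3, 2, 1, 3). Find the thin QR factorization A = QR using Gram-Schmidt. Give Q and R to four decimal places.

q_1 = v_1/‖v_1‖ = (-3, -1, -2, 1)/3.8730 = (-0.7746, -0.2582, -0.5164, 0.2582).
r_{12} = q_1·v_2 = 2.0656.
u_2 = v_2 − 2.0656·q_1 = (-1.4000, 2.5333, 2.0667, 2.4667).
‖u_2‖ = 4.3282, so q_2 = (-0.3235, 0.5853, 0.4775, 0.5699).

Q = [[-0.7746, -0.3235], [-0.2582, 0.5853], [-0.5164, 0.4775], [0.2582, 0.5699]], R = [[3.8730, 2.0656], [0.0000, 4.3282]]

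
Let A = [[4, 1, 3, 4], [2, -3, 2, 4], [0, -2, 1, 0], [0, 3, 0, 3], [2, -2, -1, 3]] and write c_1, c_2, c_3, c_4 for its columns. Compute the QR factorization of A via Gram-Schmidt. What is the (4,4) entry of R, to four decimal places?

e_1 = c_1/‖c_1‖ = (4, 2, 0, 0, 2)/4.8990 = (0.8165, 0.4082, 0.0000, 0.0000, 0.4082).
r_{12} = e_1·c_2 = -1.2247.
u_2 = c_2 + 1.2247·e_1 = (2.0000, -2.5000, -2.0000, 3.0000, -1.5000).
‖u_2‖ = 5.0498, so e_2 = (0.3961, -0.4951, -0.3961, 0.5941, -0.2970).
r_{13} = e_1·c_3 = 2.8577; r_{23} = e_2·c_3 = 0.0990.
u_3 = c_3 − 2.8577·e_1 − 0.0990·e_2 = (0.6275, 0.8824, 1.0392, -0.0588, -2.1373).
‖u_3‖ = 2.6122, so e_3 = (0.2402, 0.3378, 0.3978, -0.0225, -0.8182).
r_{14} = e_1·c_4 = 6.1237; r_{24} = e_2·c_4 = 0.4951; r_{34} = e_3·c_4 = -0.2102.
u_4 = c_4 − 6.1237·e_1 − 0.4951·e_2 + 0.2102·e_3 = (-1.1456, 1.8161, 0.2797, 2.7011, 0.4751).
r_{44} = ‖u_4‖ = 3.4944.

r_{44} = 3.4944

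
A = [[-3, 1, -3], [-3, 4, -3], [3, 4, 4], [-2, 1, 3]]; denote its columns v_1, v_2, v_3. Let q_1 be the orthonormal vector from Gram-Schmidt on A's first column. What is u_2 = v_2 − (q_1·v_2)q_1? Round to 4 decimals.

v_1 = (-3, -3, 3, -2); ‖v_1‖ = 5.5678, so q_1 = (-0.5388, -0.5388, 0.5388, -0.3592).
q_1·v_2 = (-0.5388)·1 + (-0.5388)·4 + 0.5388·4 + (-0.3592)·1 = -0.8980.
u_2 = v_2 + 0.8980·q_1 = (0.5161, 3.5161, 4.4839, 0.6774).

u_2 = (0.5161, 3.5161, 4.4839, 0.6774)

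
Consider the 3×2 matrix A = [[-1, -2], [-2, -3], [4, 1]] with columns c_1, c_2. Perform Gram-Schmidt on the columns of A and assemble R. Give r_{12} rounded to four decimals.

r_{12} = 2.6186

e_1 = c_1/‖c_1‖ = (-1, -2, 4)/4.5826 = (-0.2182, -0.4364, 0.8729).
r_{12} = e_1·c_2 = 2.6186.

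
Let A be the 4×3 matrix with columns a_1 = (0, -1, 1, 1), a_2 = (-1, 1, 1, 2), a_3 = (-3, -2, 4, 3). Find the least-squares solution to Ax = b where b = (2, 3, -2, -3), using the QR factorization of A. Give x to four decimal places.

x = (-1.1786, 0.1786, -0.5357)

q_1 = a_1/‖a_1‖ = (0, -1, 1, 1)/1.7321 = (0.0000, -0.5774, 0.5774, 0.5774).
r_{12} = q_1·a_2 = 1.1547.
u_2 = a_2 − 1.1547·q_1 = (-1.0000, 1.6667, 0.3333, 1.3333).
‖u_2‖ = 2.3805, so q_2 = (-0.4201, 0.7001, 0.1400, 0.5601).
r_{13} = q_1·a_3 = 5.1962; r_{23} = q_2·a_3 = 2.1004.
u_3 = a_3 − 5.1962·q_1 − 2.1004·q_2 = (-2.1176, -0.4706, 0.7059, -1.1765).
‖u_3‖ = 2.5668, so q_3 = (-0.8250, -0.1833, 0.2750, -0.4583).
Qᵀb = (-4.6188, -0.7001, -1.3750).
Back-substitute: x_3 = -1.3750/2.5668 = -0.5357.
x_2 = (-0.7001 − 2.1004·(-0.5357))/2.3805 = 0.1786.
x_1 = (-4.6188 − 1.1547·0.1786 − 5.1962·(-0.5357))/1.7321 = -1.1786.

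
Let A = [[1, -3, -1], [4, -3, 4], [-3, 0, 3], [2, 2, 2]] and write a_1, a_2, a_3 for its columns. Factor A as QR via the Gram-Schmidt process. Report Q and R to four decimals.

a_1 = (1, 4, -3, 2); ‖a_1‖ = 5.4772, so e_1 = (0.1826, 0.7303, -0.5477, 0.3651).
e_1·a_2 = 0.1826·(-3) + 0.7303·(-3) + (-0.5477)·0 + 0.3651·2 = -2.0083.
u_2 = a_2 + 2.0083·e_1 = (-2.6333, -1.5333, -1.1000, 2.7333).
‖u_2‖ = 4.2387, so e_2 = (-0.6213, -0.3617, -0.2595, 0.6449).
e_1·a_3 = 0.1826·(-1) + 0.7303·4 + (-0.5477)·3 + 0.3651·2 = 1.8257; e_2·a_3 = (-0.6213)·(-1) + (-0.3617)·4 + (-0.2595)·3 + 0.6449·2 = -0.3146.
u_3 = a_3 − 1.8257·e_1 + 0.3146·e_2 = (-1.5288, 2.5529, 3.9184, 1.5362).
‖u_3‖ = 5.1544, so e_3 = (-0.2966, 0.4953, 0.7602, 0.2980).

Q = [[0.1826, -0.6213, -0.2966], [0.7303, -0.3617, 0.4953], [-0.5477, -0.2595, 0.7602], [0.3651, 0.6449, 0.2980]], R = [[5.4772, -2.0083, 1.8257], [0.0000, 4.2387, -0.3146], [0.0000, 0.0000, 5.1544]]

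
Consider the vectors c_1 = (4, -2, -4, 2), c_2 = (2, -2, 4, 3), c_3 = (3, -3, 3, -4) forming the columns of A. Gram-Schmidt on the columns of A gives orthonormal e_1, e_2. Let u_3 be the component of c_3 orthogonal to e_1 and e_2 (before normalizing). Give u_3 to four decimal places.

u_3 = (2.5380, -2.4012, 1.2553, -4.9666)

c_1 = (4, -2, -4, 2); ‖c_1‖ = 6.3246, so e_1 = (0.6325, -0.3162, -0.6325, 0.3162).
e_1·c_2 = 0.6325·2 + (-0.3162)·(-2) + (-0.6325)·4 + 0.3162·3 = 0.3162.
u_2 = c_2 − 0.3162·e_1 = (1.8000, -1.9000, 4.2000, 2.9000).
‖u_2‖ = 5.7359, so e_2 = (0.3138, -0.3312, 0.7322, 0.5056).
e_1·c_3 = 0.6325·3 + (-0.3162)·(-3) + (-0.6325)·3 + 0.3162·(-4) = -0.3162; e_2·c_3 = 0.3138·3 + (-0.3312)·(-3) + 0.7322·3 + 0.5056·(-4) = 2.1095.
u_3 = c_3 + 0.3162·e_1 − 2.1095·e_2 = (2.5380, -2.4012, 1.2553, -4.9666).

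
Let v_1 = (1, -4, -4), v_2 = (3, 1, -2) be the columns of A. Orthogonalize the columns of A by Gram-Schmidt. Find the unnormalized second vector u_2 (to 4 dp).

e_1 = v_1/‖v_1‖ = (1, -4, -4)/5.7446 = (0.1741, -0.6963, -0.6963).
r_{12} = e_1·v_2 = 1.2185.
u_2 = v_2 − 1.2185·e_1 = (2.7879, 1.8485, -1.1515).

u_2 = (2.7879, 1.8485, -1.1515)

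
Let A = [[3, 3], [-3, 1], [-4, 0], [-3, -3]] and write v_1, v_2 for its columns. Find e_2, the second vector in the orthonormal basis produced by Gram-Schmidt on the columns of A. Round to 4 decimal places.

e_2 = (0.5265, 0.5516, 0.3761, -0.5265)

e_1 = v_1/‖v_1‖ = (3, -3, -4, -3)/6.5574 = (0.4575, -0.4575, -0.6100, -0.4575).
r_{12} = e_1·v_2 = 2.2875.
u_2 = v_2 − 2.2875·e_1 = (1.9535, 2.0465, 1.3953, -1.9535).
‖u_2‖ = 3.7105, so e_2 = (0.5265, 0.5516, 0.3761, -0.5265).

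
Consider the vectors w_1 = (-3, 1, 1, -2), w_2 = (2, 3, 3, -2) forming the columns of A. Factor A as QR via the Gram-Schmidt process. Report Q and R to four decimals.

w_1 = (-3, 1, 1, -2); ‖w_1‖ = 3.8730, so q_1 = (-0.7746, 0.2582, 0.2582, -0.5164).
q_1·w_2 = (-0.7746)·2 + 0.2582·3 + 0.2582·3 + (-0.5164)·(-2) = 1.0328.
u_2 = w_2 − 1.0328·q_1 = (2.8000, 2.7333, 2.7333, -1.4667).
‖u_2‖ = 4.9933, so q_2 = (0.5607, 0.5474, 0.5474, -0.2937).

Q = [[-0.7746, 0.5607], [0.2582, 0.5474], [0.2582, 0.5474], [-0.5164, -0.2937]], R = [[3.8730, 1.0328], [0.0000, 4.9933]]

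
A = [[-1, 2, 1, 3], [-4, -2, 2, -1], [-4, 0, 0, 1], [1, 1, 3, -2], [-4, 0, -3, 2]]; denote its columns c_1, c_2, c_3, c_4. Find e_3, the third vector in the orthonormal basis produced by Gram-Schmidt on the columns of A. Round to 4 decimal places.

e_1 = c_1/‖c_1‖ = (-1, -4, -4, 1, -4)/7.0711 = (-0.1414, -0.5657, -0.5657, 0.1414, -0.5657).
r_{12} = e_1·c_2 = 0.9899.
u_2 = c_2 − 0.9899·e_1 = (2.1400, -1.4400, 0.5600, 0.8600, 0.5600).
‖u_2‖ = 2.8320, so e_2 = (0.7557, -0.5085, 0.1977, 0.3037, 0.1977).
r_{13} = e_1·c_3 = 0.8485; r_{23} = e_2·c_3 = 0.0565.
u_3 = c_3 − 0.8485·e_1 − 0.0565·e_2 = (1.0773, 2.5087, 0.4688, 2.8628, -2.5312).
‖u_3‖ = 4.7198, so e_3 = (0.2283, 0.5315, 0.0993, 0.6066, -0.5363).

e_3 = (0.2283, 0.5315, 0.0993, 0.6066, -0.5363)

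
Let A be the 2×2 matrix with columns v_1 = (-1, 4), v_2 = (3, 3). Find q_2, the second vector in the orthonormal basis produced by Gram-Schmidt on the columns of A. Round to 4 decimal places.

q_2 = (0.9701, 0.2425)

v_1 = (-1, 4); ‖v_1‖ = 4.1231, so q_1 = (-0.2425, 0.9701).
q_1·v_2 = (-0.2425)·3 + 0.9701·3 = 2.1828.
u_2 = v_2 − 2.1828·q_1 = (3.5294, 0.8824).
‖u_2‖ = 3.6380, so q_2 = (0.9701, 0.2425).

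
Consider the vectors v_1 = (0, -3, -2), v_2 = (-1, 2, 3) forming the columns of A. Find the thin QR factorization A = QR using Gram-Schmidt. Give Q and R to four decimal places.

Q = [[0.0000, -0.5849], [-0.8321, -0.4499], [-0.5547, 0.6749]], R = [[3.6056, -3.3282], [0.0000, 1.7097]]

q_1 = v_1/‖v_1‖ = (0, -3, -2)/3.6056 = (0.0000, -0.8321, -0.5547).
r_{12} = q_1·v_2 = -3.3282.
u_2 = v_2 + 3.3282·q_1 = (-1.0000, -0.7692, 1.1538).
‖u_2‖ = 1.7097, so q_2 = (-0.5849, -0.4499, 0.6749).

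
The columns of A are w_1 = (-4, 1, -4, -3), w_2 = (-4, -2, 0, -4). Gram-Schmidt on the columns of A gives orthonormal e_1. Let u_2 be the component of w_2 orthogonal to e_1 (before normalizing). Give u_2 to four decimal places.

u_2 = (-1.5238, -2.6190, 2.4762, -2.1429)

e_1 = w_1/‖w_1‖ = (-4, 1, -4, -3)/6.4807 = (-0.6172, 0.1543, -0.6172, -0.4629).
r_{12} = e_1·w_2 = 4.0119.
u_2 = w_2 − 4.0119·e_1 = (-1.5238, -2.6190, 2.4762, -2.1429).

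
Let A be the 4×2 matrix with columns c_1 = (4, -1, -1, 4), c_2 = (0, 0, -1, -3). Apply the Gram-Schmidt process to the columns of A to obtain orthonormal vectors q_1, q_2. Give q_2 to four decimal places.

q_1 = c_1/‖c_1‖ = (4, -1, -1, 4)/5.8310 = (0.6860, -0.1715, -0.1715, 0.6860).
r_{12} = q_1·c_2 = -1.8865.
u_2 = c_2 + 1.8865·q_1 = (1.2941, -0.3235, -1.3235, -1.7059).
‖u_2‖ = 2.5379, so q_2 = (0.5099, -0.1275, -0.5215, -0.6722).

q_2 = (0.5099, -0.1275, -0.5215, -0.6722)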